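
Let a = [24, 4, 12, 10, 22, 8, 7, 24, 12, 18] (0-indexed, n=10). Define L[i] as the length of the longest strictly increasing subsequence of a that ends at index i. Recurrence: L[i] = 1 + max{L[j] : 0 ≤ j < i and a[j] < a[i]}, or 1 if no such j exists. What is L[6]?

   i    0    1    2    3    4    5    6    7    8    9
a[i]   24    4   12   10   22    8    7   24   12   18
L[i]    1    1    2    2    3    2    2    4    3    4

2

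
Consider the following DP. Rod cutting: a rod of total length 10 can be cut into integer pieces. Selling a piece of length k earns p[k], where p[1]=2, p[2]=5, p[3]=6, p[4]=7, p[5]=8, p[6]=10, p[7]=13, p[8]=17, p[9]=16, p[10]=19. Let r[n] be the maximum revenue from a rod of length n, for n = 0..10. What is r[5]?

12

   n    0    1    2    3    4    5    6    7    8    9   10
r[n]    0    2    5    7   10   12   15   17   20   22   25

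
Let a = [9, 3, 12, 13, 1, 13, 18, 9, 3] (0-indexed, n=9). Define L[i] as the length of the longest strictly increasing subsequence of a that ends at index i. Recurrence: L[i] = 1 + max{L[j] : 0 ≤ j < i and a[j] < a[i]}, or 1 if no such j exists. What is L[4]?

1

   i    0    1    2    3    4    5    6    7    8
a[i]    9    3   12   13    1   13   18    9    3
L[i]    1    1    2    3    1    3    4    2    2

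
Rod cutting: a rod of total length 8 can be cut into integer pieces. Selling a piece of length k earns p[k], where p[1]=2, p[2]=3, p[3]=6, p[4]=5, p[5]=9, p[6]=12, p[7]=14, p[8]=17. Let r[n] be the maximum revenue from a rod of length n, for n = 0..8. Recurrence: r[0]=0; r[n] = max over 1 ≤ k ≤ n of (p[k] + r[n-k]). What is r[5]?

10

   n    0    1    2    3    4    5    6    7    8
r[n]    0    2    4    6    8   10   12   14   17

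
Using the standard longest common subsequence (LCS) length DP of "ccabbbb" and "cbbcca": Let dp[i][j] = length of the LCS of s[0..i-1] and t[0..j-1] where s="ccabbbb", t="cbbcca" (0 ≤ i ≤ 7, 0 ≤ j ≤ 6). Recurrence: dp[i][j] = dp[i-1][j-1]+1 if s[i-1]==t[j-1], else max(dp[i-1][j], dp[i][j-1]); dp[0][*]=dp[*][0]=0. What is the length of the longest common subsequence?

   ''  c  b  b  c  c  a
''  0  0  0  0  0  0  0
 c  0  1  1  1  1  1  1
 c  0  1  1  1  2  2  2
 a  0  1  1  1  2  2  3
 b  0  1  2  2  2  2  3
 b  0  1  2  3  3  3  3
 b  0  1  2  3  3  3  3
 b  0  1  2  3  3  3  3

3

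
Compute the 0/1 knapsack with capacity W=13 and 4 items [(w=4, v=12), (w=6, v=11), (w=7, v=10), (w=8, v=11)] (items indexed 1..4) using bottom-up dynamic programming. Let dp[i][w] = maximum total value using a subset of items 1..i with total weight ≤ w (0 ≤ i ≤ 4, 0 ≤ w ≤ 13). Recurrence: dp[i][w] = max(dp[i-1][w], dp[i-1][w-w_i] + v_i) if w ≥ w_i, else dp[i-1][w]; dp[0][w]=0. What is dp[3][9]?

i\w   0   1   2   3   4   5   6   7   8   9  10  11  12  13
  0   0   0   0   0   0   0   0   0   0   0   0   0   0   0
  1   0   0   0   0  12  12  12  12  12  12  12  12  12  12
  2   0   0   0   0  12  12  12  12  12  12  23  23  23  23
  3   0   0   0   0  12  12  12  12  12  12  23  23  23  23
  4   0   0   0   0  12  12  12  12  12  12  23  23  23  23

12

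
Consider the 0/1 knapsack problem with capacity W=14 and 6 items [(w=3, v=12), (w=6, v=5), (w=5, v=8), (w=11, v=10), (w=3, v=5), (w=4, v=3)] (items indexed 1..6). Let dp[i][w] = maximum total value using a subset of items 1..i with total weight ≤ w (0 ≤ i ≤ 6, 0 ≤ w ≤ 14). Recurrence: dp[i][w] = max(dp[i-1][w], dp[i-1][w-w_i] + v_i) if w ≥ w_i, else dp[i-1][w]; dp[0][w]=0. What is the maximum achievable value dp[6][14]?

25

i\w   0   1   2   3   4   5   6   7   8   9  10  11  12  13  14
  0   0   0   0   0   0   0   0   0   0   0   0   0   0   0   0
  1   0   0   0  12  12  12  12  12  12  12  12  12  12  12  12
  2   0   0   0  12  12  12  12  12  12  17  17  17  17  17  17
  3   0   0   0  12  12  12  12  12  20  20  20  20  20  20  25
  4   0   0   0  12  12  12  12  12  20  20  20  20  20  20  25
  5   0   0   0  12  12  12  17  17  20  20  20  25  25  25  25
  6   0   0   0  12  12  12  17  17  20  20  20  25  25  25  25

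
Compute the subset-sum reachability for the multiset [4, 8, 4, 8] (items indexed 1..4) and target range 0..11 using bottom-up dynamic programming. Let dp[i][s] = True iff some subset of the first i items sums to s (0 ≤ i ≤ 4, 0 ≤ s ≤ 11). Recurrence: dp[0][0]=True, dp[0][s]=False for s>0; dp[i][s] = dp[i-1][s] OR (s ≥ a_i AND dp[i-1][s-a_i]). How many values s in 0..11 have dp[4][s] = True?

i\s   0   1   2   3   4   5   6   7   8   9  10  11
  0   T   F   F   F   F   F   F   F   F   F   F   F
  1   T   F   F   F   T   F   F   F   F   F   F   F
  2   T   F   F   F   T   F   F   F   T   F   F   F
  3   T   F   F   F   T   F   F   F   T   F   F   F
  4   T   F   F   F   T   F   F   F   T   F   F   F

3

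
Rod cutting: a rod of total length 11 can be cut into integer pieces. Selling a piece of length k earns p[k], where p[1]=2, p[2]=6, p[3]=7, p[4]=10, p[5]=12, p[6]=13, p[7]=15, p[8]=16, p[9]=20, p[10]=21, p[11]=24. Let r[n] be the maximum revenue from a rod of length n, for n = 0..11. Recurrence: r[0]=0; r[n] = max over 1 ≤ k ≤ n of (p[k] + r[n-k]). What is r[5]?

   n    0    1    2    3    4    5    6    7    8    9   10   11
r[n]    0    2    6    8   12   14   18   20   24   26   30   32

14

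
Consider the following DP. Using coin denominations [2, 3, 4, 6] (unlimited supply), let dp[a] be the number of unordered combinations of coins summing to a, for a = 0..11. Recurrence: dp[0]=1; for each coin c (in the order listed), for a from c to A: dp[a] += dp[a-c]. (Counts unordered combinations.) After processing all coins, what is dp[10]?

7

after  coin     0     1     2     3     4     5     6     7     8     9    10    11
          2     1     0     1     0     1     0     1     0     1     0     1     0
          3     1     0     1     1     1     1     2     1     2     2     2     2
          4     1     0     1     1     2     1     3     2     4     3     5     4
          6     1     0     1     1     2     1     4     2     5     4     7     5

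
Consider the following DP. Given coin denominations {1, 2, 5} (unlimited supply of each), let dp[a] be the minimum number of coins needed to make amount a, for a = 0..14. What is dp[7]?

 a  0  1  2  3  4  5  6  7  8  9 10 11 12 13 14
dp  0  1  1  2  2  1  2  2  3  3  2  3  3  4  4

2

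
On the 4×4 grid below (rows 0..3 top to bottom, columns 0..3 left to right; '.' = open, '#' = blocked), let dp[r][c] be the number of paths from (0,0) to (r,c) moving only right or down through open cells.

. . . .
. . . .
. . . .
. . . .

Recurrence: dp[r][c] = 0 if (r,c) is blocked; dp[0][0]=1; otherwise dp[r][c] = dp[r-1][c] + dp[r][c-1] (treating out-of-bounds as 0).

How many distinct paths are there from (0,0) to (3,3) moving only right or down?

20

r\c   0   1   2   3
  0   1   1   1   1
  1   1   2   3   4
  2   1   3   6  10
  3   1   4  10  20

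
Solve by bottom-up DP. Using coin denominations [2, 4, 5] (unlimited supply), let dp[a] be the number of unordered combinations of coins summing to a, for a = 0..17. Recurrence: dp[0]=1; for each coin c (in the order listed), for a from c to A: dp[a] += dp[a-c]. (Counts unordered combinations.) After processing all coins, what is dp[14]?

after  coin     0     1     2     3     4     5     6     7     8     9    10    11    12    13    14    15    16    17
          2     1     0     1     0     1     0     1     0     1     0     1     0     1     0     1     0     1     0
          4     1     0     1     0     2     0     2     0     3     0     3     0     4     0     4     0     5     0
          5     1     0     1     0     2     1     2     1     3     2     4     2     5     3     6     4     7     5

6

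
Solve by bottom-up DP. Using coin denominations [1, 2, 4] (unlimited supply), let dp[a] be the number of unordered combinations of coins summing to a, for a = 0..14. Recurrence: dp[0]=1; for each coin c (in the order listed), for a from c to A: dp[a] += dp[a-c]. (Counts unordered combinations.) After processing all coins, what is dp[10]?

after  coin     0     1     2     3     4     5     6     7     8     9    10    11    12    13    14
          1     1     1     1     1     1     1     1     1     1     1     1     1     1     1     1
          2     1     1     2     2     3     3     4     4     5     5     6     6     7     7     8
          4     1     1     2     2     4     4     6     6     9     9    12    12    16    16    20

12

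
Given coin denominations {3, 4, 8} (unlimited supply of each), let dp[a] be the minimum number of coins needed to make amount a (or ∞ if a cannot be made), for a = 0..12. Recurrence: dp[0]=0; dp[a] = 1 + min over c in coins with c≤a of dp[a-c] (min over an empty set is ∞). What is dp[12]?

2

 a  0  1  2  3  4  5  6  7  8  9 10 11 12
dp  0  -  -  1  1  -  2  2  1  3  3  2  2
(- denotes ∞ / unreachable)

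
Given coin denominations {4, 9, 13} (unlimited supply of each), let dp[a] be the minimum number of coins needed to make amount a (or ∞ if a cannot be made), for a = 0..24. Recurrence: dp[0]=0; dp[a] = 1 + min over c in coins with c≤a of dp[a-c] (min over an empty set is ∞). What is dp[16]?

 a  0  1  2  3  4  5  6  7  8  9 10 11 12 13 14 15 16 17 18 19 20 21 22 23 24
dp  0  -  -  -  1  -  -  -  2  1  -  -  3  1  -  -  4  2  2  -  5  3  2  -  6
(- denotes ∞ / unreachable)

4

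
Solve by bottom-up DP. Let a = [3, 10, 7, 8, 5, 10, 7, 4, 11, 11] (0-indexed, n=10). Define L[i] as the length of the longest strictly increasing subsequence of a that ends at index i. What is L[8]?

5

   i    0    1    2    3    4    5    6    7    8    9
a[i]    3   10    7    8    5   10    7    4   11   11
L[i]    1    2    2    3    2    4    3    2    5    5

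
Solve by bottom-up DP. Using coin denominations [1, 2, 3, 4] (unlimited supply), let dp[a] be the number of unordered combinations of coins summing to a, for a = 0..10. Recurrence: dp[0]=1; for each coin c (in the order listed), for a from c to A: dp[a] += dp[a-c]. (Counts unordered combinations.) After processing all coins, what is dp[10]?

after  coin     0     1     2     3     4     5     6     7     8     9    10
          1     1     1     1     1     1     1     1     1     1     1     1
          2     1     1     2     2     3     3     4     4     5     5     6
          3     1     1     2     3     4     5     7     8    10    12    14
          4     1     1     2     3     5     6     9    11    15    18    23

23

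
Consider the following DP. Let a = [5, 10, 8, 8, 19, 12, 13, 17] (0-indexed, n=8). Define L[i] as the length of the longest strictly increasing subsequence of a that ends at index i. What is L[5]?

   i    0    1    2    3    4    5    6    7
a[i]    5   10    8    8   19   12   13   17
L[i]    1    2    2    2    3    3    4    5

3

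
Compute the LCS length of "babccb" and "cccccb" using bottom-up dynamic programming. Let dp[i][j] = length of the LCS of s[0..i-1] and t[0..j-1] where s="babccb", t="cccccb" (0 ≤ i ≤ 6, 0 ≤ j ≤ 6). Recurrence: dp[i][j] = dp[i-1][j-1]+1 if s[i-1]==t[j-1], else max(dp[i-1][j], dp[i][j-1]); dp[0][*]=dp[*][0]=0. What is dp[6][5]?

   ''  c  c  c  c  c  b
''  0  0  0  0  0  0  0
 b  0  0  0  0  0  0  1
 a  0  0  0  0  0  0  1
 b  0  0  0  0  0  0  1
 c  0  1  1  1  1  1  1
 c  0  1  2  2  2  2  2
 b  0  1  2  2  2  2  3

2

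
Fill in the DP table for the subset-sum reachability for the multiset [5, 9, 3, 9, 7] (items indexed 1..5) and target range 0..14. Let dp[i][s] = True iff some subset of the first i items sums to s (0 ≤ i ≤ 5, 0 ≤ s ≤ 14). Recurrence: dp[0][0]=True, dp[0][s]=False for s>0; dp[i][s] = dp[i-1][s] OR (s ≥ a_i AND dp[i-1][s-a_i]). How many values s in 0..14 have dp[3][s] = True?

7

i\s   0   1   2   3   4   5   6   7   8   9  10  11  12  13  14
  0   T   F   F   F   F   F   F   F   F   F   F   F   F   F   F
  1   T   F   F   F   F   T   F   F   F   F   F   F   F   F   F
  2   T   F   F   F   F   T   F   F   F   T   F   F   F   F   T
  3   T   F   F   T   F   T   F   F   T   T   F   F   T   F   T
  4   T   F   F   T   F   T   F   F   T   T   F   F   T   F   T
  5   T   F   F   T   F   T   F   T   T   T   T   F   T   F   T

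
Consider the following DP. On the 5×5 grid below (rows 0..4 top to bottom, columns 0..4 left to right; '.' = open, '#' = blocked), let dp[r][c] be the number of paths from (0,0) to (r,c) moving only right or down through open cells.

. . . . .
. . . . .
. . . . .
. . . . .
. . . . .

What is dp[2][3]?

10

r\c   0   1   2   3   4
  0   1   1   1   1   1
  1   1   2   3   4   5
  2   1   3   6  10  15
  3   1   4  10  20  35
  4   1   5  15  35  70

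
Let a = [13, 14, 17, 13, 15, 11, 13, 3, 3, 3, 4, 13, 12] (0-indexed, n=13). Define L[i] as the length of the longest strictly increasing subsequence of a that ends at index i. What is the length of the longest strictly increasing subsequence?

3

   i    0    1    2    3    4    5    6    7    8    9   10   11   12
a[i]   13   14   17   13   15   11   13    3    3    3    4   13   12
L[i]    1    2    3    1    3    1    2    1    1    1    2    3    3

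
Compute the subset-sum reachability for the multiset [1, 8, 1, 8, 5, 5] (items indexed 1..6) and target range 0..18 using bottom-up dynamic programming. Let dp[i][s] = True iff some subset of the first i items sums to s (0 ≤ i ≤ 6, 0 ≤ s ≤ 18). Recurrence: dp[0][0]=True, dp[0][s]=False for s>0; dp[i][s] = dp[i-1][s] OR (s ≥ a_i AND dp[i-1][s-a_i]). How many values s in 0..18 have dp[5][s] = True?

15

i\s   0   1   2   3   4   5   6   7   8   9  10  11  12  13  14  15  16  17  18
  0   T   F   F   F   F   F   F   F   F   F   F   F   F   F   F   F   F   F   F
  1   T   T   F   F   F   F   F   F   F   F   F   F   F   F   F   F   F   F   F
  2   T   T   F   F   F   F   F   F   T   T   F   F   F   F   F   F   F   F   F
  3   T   T   T   F   F   F   F   F   T   T   T   F   F   F   F   F   F   F   F
  4   T   T   T   F   F   F   F   F   T   T   T   F   F   F   F   F   T   T   T
  5   T   T   T   F   F   T   T   T   T   T   T   F   F   T   T   T   T   T   T
  6   T   T   T   F   F   T   T   T   T   T   T   T   T   T   T   T   T   T   T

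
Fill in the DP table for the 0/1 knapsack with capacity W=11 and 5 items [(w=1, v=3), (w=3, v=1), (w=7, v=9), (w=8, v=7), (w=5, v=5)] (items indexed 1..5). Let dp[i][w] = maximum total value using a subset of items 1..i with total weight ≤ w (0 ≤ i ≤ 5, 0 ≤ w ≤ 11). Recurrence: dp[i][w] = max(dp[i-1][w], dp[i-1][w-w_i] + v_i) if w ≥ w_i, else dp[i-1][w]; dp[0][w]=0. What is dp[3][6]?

4

i\w   0   1   2   3   4   5   6   7   8   9  10  11
  0   0   0   0   0   0   0   0   0   0   0   0   0
  1   0   3   3   3   3   3   3   3   3   3   3   3
  2   0   3   3   3   4   4   4   4   4   4   4   4
  3   0   3   3   3   4   4   4   9  12  12  12  13
  4   0   3   3   3   4   4   4   9  12  12  12  13
  5   0   3   3   3   4   5   8   9  12  12  12  13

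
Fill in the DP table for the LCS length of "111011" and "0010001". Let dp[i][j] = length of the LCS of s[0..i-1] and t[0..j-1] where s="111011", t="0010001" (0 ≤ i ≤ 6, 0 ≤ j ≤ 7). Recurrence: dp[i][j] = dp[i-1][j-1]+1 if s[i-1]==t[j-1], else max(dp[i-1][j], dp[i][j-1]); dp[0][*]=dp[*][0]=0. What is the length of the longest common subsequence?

3

   ''  0  0  1  0  0  0  1
''  0  0  0  0  0  0  0  0
 1  0  0  0  1  1  1  1  1
 1  0  0  0  1  1  1  1  2
 1  0  0  0  1  1  1  1  2
 0  0  1  1  1  2  2  2  2
 1  0  1  1  2  2  2  2  3
 1  0  1  1  2  2  2  2  3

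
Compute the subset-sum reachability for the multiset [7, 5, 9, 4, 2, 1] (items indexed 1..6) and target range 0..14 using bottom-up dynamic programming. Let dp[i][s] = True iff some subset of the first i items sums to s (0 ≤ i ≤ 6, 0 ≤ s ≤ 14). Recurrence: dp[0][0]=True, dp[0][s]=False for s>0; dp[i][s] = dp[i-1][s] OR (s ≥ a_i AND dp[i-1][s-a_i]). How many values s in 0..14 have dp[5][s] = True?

i\s   0   1   2   3   4   5   6   7   8   9  10  11  12  13  14
  0   T   F   F   F   F   F   F   F   F   F   F   F   F   F   F
  1   T   F   F   F   F   F   F   T   F   F   F   F   F   F   F
  2   T   F   F   F   F   T   F   T   F   F   F   F   T   F   F
  3   T   F   F   F   F   T   F   T   F   T   F   F   T   F   T
  4   T   F   F   F   T   T   F   T   F   T   F   T   T   T   T
  5   T   F   T   F   T   T   T   T   F   T   F   T   T   T   T
  6   T   T   T   T   T   T   T   T   T   T   T   T   T   T   T

11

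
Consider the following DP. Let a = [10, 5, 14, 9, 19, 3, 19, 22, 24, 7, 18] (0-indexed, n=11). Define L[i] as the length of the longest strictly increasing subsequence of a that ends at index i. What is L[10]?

   i    0    1    2    3    4    5    6    7    8    9   10
a[i]   10    5   14    9   19    3   19   22   24    7   18
L[i]    1    1    2    2    3    1    3    4    5    2    3

3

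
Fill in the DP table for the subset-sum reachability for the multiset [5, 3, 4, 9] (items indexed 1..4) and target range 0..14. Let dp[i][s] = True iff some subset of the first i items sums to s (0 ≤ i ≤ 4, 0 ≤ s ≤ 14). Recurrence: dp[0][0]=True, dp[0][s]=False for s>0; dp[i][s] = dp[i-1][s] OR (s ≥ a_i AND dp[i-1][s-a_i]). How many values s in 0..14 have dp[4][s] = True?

10

i\s   0   1   2   3   4   5   6   7   8   9  10  11  12  13  14
  0   T   F   F   F   F   F   F   F   F   F   F   F   F   F   F
  1   T   F   F   F   F   T   F   F   F   F   F   F   F   F   F
  2   T   F   F   T   F   T   F   F   T   F   F   F   F   F   F
  3   T   F   F   T   T   T   F   T   T   T   F   F   T   F   F
  4   T   F   F   T   T   T   F   T   T   T   F   F   T   T   T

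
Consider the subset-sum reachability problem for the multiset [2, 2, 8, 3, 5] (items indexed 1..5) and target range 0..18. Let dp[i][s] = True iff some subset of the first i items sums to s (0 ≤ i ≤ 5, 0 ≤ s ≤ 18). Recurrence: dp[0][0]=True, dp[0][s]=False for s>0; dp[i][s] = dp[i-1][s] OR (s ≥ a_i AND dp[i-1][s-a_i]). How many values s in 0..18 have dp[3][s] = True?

i\s   0   1   2   3   4   5   6   7   8   9  10  11  12  13  14  15  16  17  18
  0   T   F   F   F   F   F   F   F   F   F   F   F   F   F   F   F   F   F   F
  1   T   F   T   F   F   F   F   F   F   F   F   F   F   F   F   F   F   F   F
  2   T   F   T   F   T   F   F   F   F   F   F   F   F   F   F   F   F   F   F
  3   T   F   T   F   T   F   F   F   T   F   T   F   T   F   F   F   F   F   F
  4   T   F   T   T   T   T   F   T   T   F   T   T   T   T   F   T   F   F   F
  5   T   F   T   T   T   T   F   T   T   T   T   T   T   T   F   T   T   T   T

6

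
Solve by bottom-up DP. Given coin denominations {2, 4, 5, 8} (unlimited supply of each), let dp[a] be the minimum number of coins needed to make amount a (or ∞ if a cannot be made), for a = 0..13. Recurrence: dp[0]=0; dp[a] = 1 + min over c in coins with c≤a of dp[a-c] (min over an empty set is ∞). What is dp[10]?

2

 a  0  1  2  3  4  5  6  7  8  9 10 11 12 13
dp  0  -  1  -  1  1  2  2  1  2  2  3  2  2
(- denotes ∞ / unreachable)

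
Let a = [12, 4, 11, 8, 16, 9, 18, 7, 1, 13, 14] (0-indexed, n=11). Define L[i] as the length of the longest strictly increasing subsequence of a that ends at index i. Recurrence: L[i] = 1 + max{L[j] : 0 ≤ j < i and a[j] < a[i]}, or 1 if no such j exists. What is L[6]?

4

   i    0    1    2    3    4    5    6    7    8    9   10
a[i]   12    4   11    8   16    9   18    7    1   13   14
L[i]    1    1    2    2    3    3    4    2    1    4    5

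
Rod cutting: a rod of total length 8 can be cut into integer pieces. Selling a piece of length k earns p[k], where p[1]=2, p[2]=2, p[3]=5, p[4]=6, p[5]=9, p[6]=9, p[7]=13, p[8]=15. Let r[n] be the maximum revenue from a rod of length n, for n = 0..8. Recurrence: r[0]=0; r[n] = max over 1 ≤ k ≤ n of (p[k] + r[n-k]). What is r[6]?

   n    0    1    2    3    4    5    6    7    8
r[n]    0    2    4    6    8   10   12   14   16

12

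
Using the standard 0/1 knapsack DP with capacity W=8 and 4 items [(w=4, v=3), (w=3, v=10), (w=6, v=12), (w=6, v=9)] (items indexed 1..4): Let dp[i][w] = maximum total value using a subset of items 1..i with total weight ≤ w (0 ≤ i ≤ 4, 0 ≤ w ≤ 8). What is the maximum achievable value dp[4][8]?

i\w   0   1   2   3   4   5   6   7   8
  0   0   0   0   0   0   0   0   0   0
  1   0   0   0   0   3   3   3   3   3
  2   0   0   0  10  10  10  10  13  13
  3   0   0   0  10  10  10  12  13  13
  4   0   0   0  10  10  10  12  13  13

13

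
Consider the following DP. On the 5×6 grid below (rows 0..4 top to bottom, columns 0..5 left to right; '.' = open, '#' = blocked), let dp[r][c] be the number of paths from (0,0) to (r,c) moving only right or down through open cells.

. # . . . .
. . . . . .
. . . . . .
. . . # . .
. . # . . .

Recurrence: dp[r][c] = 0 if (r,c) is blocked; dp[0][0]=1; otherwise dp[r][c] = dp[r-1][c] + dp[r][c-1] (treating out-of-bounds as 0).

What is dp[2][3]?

r\c   0   1   2   3   4   5
  0   1   0   0   0   0   0
  1   1   1   1   1   1   1
  2   1   2   3   4   5   6
  3   1   3   6   0   5  11
  4   1   4   0   0   5  16

4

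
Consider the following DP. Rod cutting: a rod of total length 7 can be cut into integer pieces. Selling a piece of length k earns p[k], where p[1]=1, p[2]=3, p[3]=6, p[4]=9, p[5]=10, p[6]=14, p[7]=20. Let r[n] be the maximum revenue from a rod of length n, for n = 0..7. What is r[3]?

6

   n    0    1    2    3    4    5    6    7
r[n]    0    1    3    6    9   10   14   20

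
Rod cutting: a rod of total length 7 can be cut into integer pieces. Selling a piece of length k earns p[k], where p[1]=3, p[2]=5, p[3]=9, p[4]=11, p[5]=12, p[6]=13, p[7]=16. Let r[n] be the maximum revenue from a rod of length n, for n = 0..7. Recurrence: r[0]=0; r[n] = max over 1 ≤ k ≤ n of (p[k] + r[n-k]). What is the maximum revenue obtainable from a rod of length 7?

21

   n    0    1    2    3    4    5    6    7
r[n]    0    3    6    9   12   15   18   21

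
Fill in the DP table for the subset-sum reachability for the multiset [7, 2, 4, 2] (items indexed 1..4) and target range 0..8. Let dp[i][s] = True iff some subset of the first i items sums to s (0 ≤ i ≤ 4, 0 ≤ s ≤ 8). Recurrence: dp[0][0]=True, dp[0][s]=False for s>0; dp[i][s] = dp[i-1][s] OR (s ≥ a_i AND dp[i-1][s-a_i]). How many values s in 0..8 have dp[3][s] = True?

5

i\s   0   1   2   3   4   5   6   7   8
  0   T   F   F   F   F   F   F   F   F
  1   T   F   F   F   F   F   F   T   F
  2   T   F   T   F   F   F   F   T   F
  3   T   F   T   F   T   F   T   T   F
  4   T   F   T   F   T   F   T   T   T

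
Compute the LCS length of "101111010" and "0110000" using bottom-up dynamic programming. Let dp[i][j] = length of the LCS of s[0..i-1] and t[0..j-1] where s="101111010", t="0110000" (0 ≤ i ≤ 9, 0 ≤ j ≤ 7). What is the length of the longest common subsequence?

5

   ''  0  1  1  0  0  0  0
''  0  0  0  0  0  0  0  0
 1  0  0  1  1  1  1  1  1
 0  0  1  1  1  2  2  2  2
 1  0  1  2  2  2  2  2  2
 1  0  1  2  3  3  3  3  3
 1  0  1  2  3  3  3  3  3
 1  0  1  2  3  3  3  3  3
 0  0  1  2  3  4  4  4  4
 1  0  1  2  3  4  4  4  4
 0  0  1  2  3  4  5  5  5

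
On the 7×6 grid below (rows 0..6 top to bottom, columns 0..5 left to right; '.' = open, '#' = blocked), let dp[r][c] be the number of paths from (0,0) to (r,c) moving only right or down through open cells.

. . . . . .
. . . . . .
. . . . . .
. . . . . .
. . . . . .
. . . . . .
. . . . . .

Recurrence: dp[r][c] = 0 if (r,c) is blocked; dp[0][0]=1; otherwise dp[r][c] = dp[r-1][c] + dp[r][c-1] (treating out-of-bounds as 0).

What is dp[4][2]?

15

r\c   0   1   2   3   4   5
  0   1   1   1   1   1   1
  1   1   2   3   4   5   6
  2   1   3   6  10  15  21
  3   1   4  10  20  35  56
  4   1   5  15  35  70 126
  5   1   6  21  56 126 252
  6   1   7  28  84 210 462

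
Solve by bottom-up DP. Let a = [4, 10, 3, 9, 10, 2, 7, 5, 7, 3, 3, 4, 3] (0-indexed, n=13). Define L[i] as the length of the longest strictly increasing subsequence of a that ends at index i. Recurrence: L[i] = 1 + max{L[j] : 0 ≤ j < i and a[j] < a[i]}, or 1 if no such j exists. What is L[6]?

2

   i    0    1    2    3    4    5    6    7    8    9   10   11   12
a[i]    4   10    3    9   10    2    7    5    7    3    3    4    3
L[i]    1    2    1    2    3    1    2    2    3    2    2    3    2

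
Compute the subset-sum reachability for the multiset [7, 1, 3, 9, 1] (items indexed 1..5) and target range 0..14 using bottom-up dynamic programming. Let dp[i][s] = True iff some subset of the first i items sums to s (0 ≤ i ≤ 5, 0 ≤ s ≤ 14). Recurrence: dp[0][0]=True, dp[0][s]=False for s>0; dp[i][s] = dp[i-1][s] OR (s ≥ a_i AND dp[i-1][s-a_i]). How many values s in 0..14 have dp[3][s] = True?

i\s   0   1   2   3   4   5   6   7   8   9  10  11  12  13  14
  0   T   F   F   F   F   F   F   F   F   F   F   F   F   F   F
  1   T   F   F   F   F   F   F   T   F   F   F   F   F   F   F
  2   T   T   F   F   F   F   F   T   T   F   F   F   F   F   F
  3   T   T   F   T   T   F   F   T   T   F   T   T   F   F   F
  4   T   T   F   T   T   F   F   T   T   T   T   T   T   T   F
  5   T   T   T   T   T   T   F   T   T   T   T   T   T   T   T

8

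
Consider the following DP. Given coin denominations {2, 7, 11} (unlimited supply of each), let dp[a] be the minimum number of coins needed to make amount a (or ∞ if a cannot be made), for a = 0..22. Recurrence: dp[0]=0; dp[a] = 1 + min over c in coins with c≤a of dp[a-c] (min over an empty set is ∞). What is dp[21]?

3

 a  0  1  2  3  4  5  6  7  8  9 10 11 12 13 14 15 16 17 18 19 20 21 22
dp  0  -  1  -  2  -  3  1  4  2  5  1  6  2  2  3  3  4  2  5  3  3  2
(- denotes ∞ / unreachable)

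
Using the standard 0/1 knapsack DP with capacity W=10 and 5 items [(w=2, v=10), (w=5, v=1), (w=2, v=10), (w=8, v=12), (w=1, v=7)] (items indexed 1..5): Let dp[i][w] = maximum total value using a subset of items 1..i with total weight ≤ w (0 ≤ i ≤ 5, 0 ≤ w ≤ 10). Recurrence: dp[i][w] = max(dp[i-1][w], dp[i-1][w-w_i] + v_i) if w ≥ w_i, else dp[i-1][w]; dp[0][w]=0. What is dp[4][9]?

i\w   0   1   2   3   4   5   6   7   8   9  10
  0   0   0   0   0   0   0   0   0   0   0   0
  1   0   0  10  10  10  10  10  10  10  10  10
  2   0   0  10  10  10  10  10  11  11  11  11
  3   0   0  10  10  20  20  20  20  20  21  21
  4   0   0  10  10  20  20  20  20  20  21  22
  5   0   7  10  17  20  27  27  27  27  27  28

21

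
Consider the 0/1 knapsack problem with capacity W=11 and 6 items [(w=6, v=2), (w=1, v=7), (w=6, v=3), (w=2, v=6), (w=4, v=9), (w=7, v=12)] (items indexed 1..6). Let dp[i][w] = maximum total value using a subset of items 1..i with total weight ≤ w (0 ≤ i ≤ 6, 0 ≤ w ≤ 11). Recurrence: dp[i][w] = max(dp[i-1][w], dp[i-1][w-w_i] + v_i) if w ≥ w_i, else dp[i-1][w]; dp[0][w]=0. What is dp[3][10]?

i\w   0   1   2   3   4   5   6   7   8   9  10  11
  0   0   0   0   0   0   0   0   0   0   0   0   0
  1   0   0   0   0   0   0   2   2   2   2   2   2
  2   0   7   7   7   7   7   7   9   9   9   9   9
  3   0   7   7   7   7   7   7  10  10  10  10  10
  4   0   7   7  13  13  13  13  13  13  16  16  16
  5   0   7   7  13  13  16  16  22  22  22  22  22
  6   0   7   7  13  13  16  16  22  22  22  25  25

10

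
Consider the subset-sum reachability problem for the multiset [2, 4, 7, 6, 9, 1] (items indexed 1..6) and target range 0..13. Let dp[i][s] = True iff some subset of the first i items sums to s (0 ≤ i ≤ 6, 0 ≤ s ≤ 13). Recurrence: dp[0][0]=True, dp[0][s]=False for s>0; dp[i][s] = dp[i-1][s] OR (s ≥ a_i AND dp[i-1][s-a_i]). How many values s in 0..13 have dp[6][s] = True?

14

i\s   0   1   2   3   4   5   6   7   8   9  10  11  12  13
  0   T   F   F   F   F   F   F   F   F   F   F   F   F   F
  1   T   F   T   F   F   F   F   F   F   F   F   F   F   F
  2   T   F   T   F   T   F   T   F   F   F   F   F   F   F
  3   T   F   T   F   T   F   T   T   F   T   F   T   F   T
  4   T   F   T   F   T   F   T   T   T   T   T   T   T   T
  5   T   F   T   F   T   F   T   T   T   T   T   T   T   T
  6   T   T   T   T   T   T   T   T   T   T   T   T   T   T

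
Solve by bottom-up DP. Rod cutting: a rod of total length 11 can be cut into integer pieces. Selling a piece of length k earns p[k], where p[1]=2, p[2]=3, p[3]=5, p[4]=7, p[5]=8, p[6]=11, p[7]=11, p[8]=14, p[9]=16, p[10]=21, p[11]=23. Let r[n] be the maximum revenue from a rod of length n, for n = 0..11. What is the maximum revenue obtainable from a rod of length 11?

   n    0    1    2    3    4    5    6    7    8    9   10   11
r[n]    0    2    4    6    8   10   12   14   16   18   21   23

23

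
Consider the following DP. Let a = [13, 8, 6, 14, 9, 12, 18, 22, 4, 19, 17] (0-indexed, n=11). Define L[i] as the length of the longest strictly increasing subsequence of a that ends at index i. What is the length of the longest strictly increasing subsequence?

5

   i    0    1    2    3    4    5    6    7    8    9   10
a[i]   13    8    6   14    9   12   18   22    4   19   17
L[i]    1    1    1    2    2    3    4    5    1    5    4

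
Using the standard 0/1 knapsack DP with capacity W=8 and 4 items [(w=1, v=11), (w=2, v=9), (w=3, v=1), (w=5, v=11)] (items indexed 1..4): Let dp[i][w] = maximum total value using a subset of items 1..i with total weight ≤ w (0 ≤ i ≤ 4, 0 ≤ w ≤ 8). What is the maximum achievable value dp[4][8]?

31

i\w   0   1   2   3   4   5   6   7   8
  0   0   0   0   0   0   0   0   0   0
  1   0  11  11  11  11  11  11  11  11
  2   0  11  11  20  20  20  20  20  20
  3   0  11  11  20  20  20  21  21  21
  4   0  11  11  20  20  20  22  22  31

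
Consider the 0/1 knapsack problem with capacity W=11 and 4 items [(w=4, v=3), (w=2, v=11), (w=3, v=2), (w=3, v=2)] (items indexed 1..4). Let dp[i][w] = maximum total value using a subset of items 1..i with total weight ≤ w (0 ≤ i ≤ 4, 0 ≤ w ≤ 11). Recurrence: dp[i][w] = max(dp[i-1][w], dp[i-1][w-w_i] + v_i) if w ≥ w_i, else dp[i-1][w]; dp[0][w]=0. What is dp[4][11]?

16

i\w   0   1   2   3   4   5   6   7   8   9  10  11
  0   0   0   0   0   0   0   0   0   0   0   0   0
  1   0   0   0   0   3   3   3   3   3   3   3   3
  2   0   0  11  11  11  11  14  14  14  14  14  14
  3   0   0  11  11  11  13  14  14  14  16  16  16
  4   0   0  11  11  11  13  14  14  15  16  16  16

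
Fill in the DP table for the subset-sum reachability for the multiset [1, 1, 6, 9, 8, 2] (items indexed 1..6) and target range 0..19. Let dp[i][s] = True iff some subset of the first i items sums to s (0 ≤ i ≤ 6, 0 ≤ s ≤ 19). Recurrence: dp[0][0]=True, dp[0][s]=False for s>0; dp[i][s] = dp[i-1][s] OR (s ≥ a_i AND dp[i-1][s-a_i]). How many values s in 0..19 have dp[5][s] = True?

i\s   0   1   2   3   4   5   6   7   8   9  10  11  12  13  14  15  16  17  18  19
  0   T   F   F   F   F   F   F   F   F   F   F   F   F   F   F   F   F   F   F   F
  1   T   T   F   F   F   F   F   F   F   F   F   F   F   F   F   F   F   F   F   F
  2   T   T   T   F   F   F   F   F   F   F   F   F   F   F   F   F   F   F   F   F
  3   T   T   T   F   F   F   T   T   T   F   F   F   F   F   F   F   F   F   F   F
  4   T   T   T   F   F   F   T   T   T   T   T   T   F   F   F   T   T   T   F   F
  5   T   T   T   F   F   F   T   T   T   T   T   T   F   F   T   T   T   T   T   T
  6   T   T   T   T   T   F   T   T   T   T   T   T   T   T   T   T   T   T   T   T

15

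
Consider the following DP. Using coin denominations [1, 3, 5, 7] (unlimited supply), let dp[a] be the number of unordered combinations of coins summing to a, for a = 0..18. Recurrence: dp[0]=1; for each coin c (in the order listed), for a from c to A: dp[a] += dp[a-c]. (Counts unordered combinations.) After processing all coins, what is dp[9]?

7

after  coin     0     1     2     3     4     5     6     7     8     9    10    11    12    13    14    15    16    17    18
          1     1     1     1     1     1     1     1     1     1     1     1     1     1     1     1     1     1     1     1
          3     1     1     1     2     2     2     3     3     3     4     4     4     5     5     5     6     6     6     7
          5     1     1     1     2     2     3     4     4     5     6     7     8     9    10    11    13    14    15    17
          7     1     1     1     2     2     3     4     5     6     7     9    10    12    14    16    19    21    24    27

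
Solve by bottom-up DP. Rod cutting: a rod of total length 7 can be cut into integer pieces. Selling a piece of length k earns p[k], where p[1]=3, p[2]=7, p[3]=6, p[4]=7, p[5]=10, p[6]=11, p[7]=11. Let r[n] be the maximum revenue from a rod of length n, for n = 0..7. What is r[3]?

10

   n    0    1    2    3    4    5    6    7
r[n]    0    3    7   10   14   17   21   24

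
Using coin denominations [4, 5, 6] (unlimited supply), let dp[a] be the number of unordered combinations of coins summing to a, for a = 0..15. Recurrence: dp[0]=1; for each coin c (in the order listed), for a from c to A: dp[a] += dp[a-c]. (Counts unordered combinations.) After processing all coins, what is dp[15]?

2

after  coin     0     1     2     3     4     5     6     7     8     9    10    11    12    13    14    15
          4     1     0     0     0     1     0     0     0     1     0     0     0     1     0     0     0
          5     1     0     0     0     1     1     0     0     1     1     1     0     1     1     1     1
          6     1     0     0     0     1     1     1     0     1     1     2     1     2     1     2     2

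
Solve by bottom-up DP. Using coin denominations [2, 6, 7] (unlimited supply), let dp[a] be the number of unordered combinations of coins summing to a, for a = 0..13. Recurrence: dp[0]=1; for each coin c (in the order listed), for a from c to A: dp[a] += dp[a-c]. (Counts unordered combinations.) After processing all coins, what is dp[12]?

3

after  coin     0     1     2     3     4     5     6     7     8     9    10    11    12    13
          2     1     0     1     0     1     0     1     0     1     0     1     0     1     0
          6     1     0     1     0     1     0     2     0     2     0     2     0     3     0
          7     1     0     1     0     1     0     2     1     2     1     2     1     3     2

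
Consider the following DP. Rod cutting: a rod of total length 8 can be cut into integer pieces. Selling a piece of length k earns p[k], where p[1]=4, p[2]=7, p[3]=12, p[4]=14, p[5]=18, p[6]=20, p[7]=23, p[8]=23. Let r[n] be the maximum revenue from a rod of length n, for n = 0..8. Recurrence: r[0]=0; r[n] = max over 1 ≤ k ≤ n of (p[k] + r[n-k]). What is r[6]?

24

   n    0    1    2    3    4    5    6    7    8
r[n]    0    4    8   12   16   20   24   28   32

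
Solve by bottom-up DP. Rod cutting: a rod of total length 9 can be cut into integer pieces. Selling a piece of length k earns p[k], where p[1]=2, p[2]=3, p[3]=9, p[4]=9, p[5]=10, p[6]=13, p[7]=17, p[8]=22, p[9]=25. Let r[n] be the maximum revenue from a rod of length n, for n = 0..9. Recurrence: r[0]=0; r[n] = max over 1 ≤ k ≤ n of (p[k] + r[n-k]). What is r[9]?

27

   n    0    1    2    3    4    5    6    7    8    9
r[n]    0    2    4    9   11   13   18   20   22   27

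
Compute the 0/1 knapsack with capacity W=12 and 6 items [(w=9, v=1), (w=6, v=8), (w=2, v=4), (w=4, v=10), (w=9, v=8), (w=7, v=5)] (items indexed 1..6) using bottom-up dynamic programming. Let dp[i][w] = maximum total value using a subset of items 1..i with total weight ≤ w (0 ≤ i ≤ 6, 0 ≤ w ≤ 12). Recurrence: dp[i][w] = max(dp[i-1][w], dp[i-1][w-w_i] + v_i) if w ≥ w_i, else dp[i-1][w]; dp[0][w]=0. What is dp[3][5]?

4

i\w   0   1   2   3   4   5   6   7   8   9  10  11  12
  0   0   0   0   0   0   0   0   0   0   0   0   0   0
  1   0   0   0   0   0   0   0   0   0   1   1   1   1
  2   0   0   0   0   0   0   8   8   8   8   8   8   8
  3   0   0   4   4   4   4   8   8  12  12  12  12  12
  4   0   0   4   4  10  10  14  14  14  14  18  18  22
  5   0   0   4   4  10  10  14  14  14  14  18  18  22
  6   0   0   4   4  10  10  14  14  14  14  18  18  22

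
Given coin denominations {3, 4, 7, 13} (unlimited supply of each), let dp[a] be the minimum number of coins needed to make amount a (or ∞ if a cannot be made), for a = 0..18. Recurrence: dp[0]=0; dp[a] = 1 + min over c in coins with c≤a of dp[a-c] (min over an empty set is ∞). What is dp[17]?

2

 a  0  1  2  3  4  5  6  7  8  9 10 11 12 13 14 15 16 17 18
dp  0  -  -  1  1  -  2  1  2  3  2  2  3  1  2  3  2  2  3
(- denotes ∞ / unreachable)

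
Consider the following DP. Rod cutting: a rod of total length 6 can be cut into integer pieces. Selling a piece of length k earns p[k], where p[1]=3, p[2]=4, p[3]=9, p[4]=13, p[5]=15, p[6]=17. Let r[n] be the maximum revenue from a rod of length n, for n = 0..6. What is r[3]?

9

   n    0    1    2    3    4    5    6
r[n]    0    3    6    9   13   16   19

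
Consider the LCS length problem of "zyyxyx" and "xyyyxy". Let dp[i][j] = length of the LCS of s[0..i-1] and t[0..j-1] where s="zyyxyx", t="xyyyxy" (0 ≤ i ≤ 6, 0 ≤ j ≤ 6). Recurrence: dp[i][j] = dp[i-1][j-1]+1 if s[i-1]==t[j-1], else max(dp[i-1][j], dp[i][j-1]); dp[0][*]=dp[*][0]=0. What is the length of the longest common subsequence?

4

   ''  x  y  y  y  x  y
''  0  0  0  0  0  0  0
 z  0  0  0  0  0  0  0
 y  0  0  1  1  1  1  1
 y  0  0  1  2  2  2  2
 x  0  1  1  2  2  3  3
 y  0  1  2  2  3  3  4
 x  0  1  2  2  3  4  4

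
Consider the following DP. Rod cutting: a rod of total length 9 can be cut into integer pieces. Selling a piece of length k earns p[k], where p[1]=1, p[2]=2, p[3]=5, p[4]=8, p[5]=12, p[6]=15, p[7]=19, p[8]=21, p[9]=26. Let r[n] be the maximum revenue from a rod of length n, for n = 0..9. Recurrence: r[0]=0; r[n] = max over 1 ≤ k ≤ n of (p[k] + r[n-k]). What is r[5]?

12

   n    0    1    2    3    4    5    6    7    8    9
r[n]    0    1    2    5    8   12   15   19   21   26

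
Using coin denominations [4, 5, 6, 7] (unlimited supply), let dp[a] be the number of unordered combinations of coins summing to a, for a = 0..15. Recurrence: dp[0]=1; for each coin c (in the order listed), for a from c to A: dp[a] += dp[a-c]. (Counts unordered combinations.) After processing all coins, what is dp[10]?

2

after  coin     0     1     2     3     4     5     6     7     8     9    10    11    12    13    14    15
          4     1     0     0     0     1     0     0     0     1     0     0     0     1     0     0     0
          5     1     0     0     0     1     1     0     0     1     1     1     0     1     1     1     1
          6     1     0     0     0     1     1     1     0     1     1     2     1     2     1     2     2
          7     1     0     0     0     1     1     1     1     1     1     2     2     3     2     3     3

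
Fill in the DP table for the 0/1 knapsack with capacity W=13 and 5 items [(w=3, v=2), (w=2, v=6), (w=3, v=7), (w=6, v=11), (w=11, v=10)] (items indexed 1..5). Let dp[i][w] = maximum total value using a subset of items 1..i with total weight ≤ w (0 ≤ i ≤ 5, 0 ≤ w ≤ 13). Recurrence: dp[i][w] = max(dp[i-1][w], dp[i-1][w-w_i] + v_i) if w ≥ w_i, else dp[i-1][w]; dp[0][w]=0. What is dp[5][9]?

i\w   0   1   2   3   4   5   6   7   8   9  10  11  12  13
  0   0   0   0   0   0   0   0   0   0   0   0   0   0   0
  1   0   0   0   2   2   2   2   2   2   2   2   2   2   2
  2   0   0   6   6   6   8   8   8   8   8   8   8   8   8
  3   0   0   6   7   7  13  13  13  15  15  15  15  15  15
  4   0   0   6   7   7  13  13  13  17  18  18  24  24  24
  5   0   0   6   7   7  13  13  13  17  18  18  24  24  24

18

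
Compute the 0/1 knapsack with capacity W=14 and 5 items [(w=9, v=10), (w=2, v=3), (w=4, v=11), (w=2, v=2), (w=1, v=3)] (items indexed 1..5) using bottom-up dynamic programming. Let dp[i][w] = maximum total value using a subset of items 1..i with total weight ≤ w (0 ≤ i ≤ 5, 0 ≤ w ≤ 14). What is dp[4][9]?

i\w   0   1   2   3   4   5   6   7   8   9  10  11  12  13  14
  0   0   0   0   0   0   0   0   0   0   0   0   0   0   0   0
  1   0   0   0   0   0   0   0   0   0  10  10  10  10  10  10
  2   0   0   3   3   3   3   3   3   3  10  10  13  13  13  13
  3   0   0   3   3  11  11  14  14  14  14  14  14  14  21  21
  4   0   0   3   3  11  11  14  14  16  16  16  16  16  21  21
  5   0   3   3   6  11  14  14  17  17  19  19  19  19  21  24

16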